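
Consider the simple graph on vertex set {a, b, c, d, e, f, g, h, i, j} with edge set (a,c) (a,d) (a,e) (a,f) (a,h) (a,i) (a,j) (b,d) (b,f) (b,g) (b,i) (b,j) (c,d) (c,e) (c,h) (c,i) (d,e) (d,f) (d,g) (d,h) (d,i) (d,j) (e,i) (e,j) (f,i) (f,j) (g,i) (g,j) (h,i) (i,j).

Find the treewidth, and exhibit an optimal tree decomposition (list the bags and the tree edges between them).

The largest bag has 5 vertices, giving width 4; this decomposition certifies tw(G) ≤ 4. On the other hand G contains the 5-clique {b, d, g, i, j}. A clique must lie in a single bag of any decomposition, so no decomposition can have width below 4. Combining the bounds, tw(G) = 4.

Treewidth 4.
Bags: B1 = {a, d, f, i, j}  B2 = {b, d, f, i, j}  B3 = {a, d, e, i, j}  B4 = {b, d, g, i, j}  B5 = {a, c, d, e, i}  B6 = {a, c, d, h, i}
Tree: B1–B2, B1–B3, B2–B4, B3–B5, B5–B6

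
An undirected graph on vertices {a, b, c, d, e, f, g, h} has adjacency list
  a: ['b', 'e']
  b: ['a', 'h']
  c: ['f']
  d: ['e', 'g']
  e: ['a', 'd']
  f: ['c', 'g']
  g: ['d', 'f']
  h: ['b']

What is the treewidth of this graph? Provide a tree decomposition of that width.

Every bag has size at most 2, so the width is 2 − 1 = 1 and tw(G) ≤ 1. Any graph with an edge has treewidth ≥ 1, and G has the edge c–f. The upper and lower bounds meet at 1, so that is the treewidth.

Treewidth 1.
One such decomposition:
Bags: B1 = {c, f}  B2 = {f, g}  B3 = {d, g}  B4 = {d, e}  B5 = {a, e}  B6 = {a, b}  B7 = {b, h}
Tree: B1–B2, B2–B3, B3–B4, B4–B5, B5–B6, B6–B7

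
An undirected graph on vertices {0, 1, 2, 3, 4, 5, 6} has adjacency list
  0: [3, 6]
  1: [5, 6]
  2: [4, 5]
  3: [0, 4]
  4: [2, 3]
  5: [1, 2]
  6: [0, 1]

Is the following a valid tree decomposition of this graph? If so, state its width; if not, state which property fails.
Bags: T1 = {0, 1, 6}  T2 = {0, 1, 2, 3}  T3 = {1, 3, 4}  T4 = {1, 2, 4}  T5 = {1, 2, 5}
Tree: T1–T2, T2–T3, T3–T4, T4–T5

A tree decomposition must satisfy three properties: every vertex lies in some bag; for every edge, both endpoints lie together in some bag; and for every vertex, the bags containing it form a connected subtree. Here bags containing vertex 2 are not connected in the tree, so the decomposition is invalid.

No — bags containing vertex 2 are not connected in the tree.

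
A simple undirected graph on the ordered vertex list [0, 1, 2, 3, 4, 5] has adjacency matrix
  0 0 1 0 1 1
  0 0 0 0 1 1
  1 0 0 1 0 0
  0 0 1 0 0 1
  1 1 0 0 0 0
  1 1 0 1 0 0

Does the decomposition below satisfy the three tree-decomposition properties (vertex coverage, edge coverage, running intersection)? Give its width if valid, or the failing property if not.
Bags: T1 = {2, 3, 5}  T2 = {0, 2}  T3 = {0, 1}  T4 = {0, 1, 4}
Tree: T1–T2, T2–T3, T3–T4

No — edge (5,0) lies in no bag.

A tree decomposition must satisfy three properties: every vertex lies in some bag; for every edge, both endpoints lie together in some bag; and for every vertex, the bags containing it form a connected subtree. Here edge (5,0) lies in no bag, so the decomposition is invalid.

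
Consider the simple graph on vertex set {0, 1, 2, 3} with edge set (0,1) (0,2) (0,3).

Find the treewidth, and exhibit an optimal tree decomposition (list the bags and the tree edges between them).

The largest bag has 2 vertices, giving width 1; this decomposition certifies tw(G) ≤ 1. Any graph with an edge has treewidth ≥ 1, and G has the edge 0–2. Combining the bounds, tw(G) = 1.

Treewidth 1.
One optimal decomposition is:
Bags: B1 = {0, 2}  B2 = {0, 1}  B3 = {0, 3}
Tree: B1–B2, B1–B3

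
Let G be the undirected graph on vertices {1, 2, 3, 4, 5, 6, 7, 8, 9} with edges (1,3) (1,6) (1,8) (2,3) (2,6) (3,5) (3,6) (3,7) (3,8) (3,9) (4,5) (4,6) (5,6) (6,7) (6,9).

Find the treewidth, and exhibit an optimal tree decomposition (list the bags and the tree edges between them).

Treewidth 2.
One optimal decomposition is:
Bags: B1 = {3, 6, 7}  B2 = {3, 6, 9}  B3 = {3, 5, 6}  B4 = {4, 5, 6}  B5 = {2, 3, 6}  B6 = {1, 3, 6}  B7 = {1, 3, 8}
Tree: B1–B2, B2–B3, B3–B4, B3–B5, B3–B6, B6–B7

The largest bag has 3 vertices, giving width 2; this decomposition certifies tw(G) ≤ 2. For the lower bound, the 3 vertices {1, 3, 8} are pairwise adjacent, and any tree decomposition puts a clique entirely inside one bag — forcing width ≥ 2. Therefore the treewidth is 2.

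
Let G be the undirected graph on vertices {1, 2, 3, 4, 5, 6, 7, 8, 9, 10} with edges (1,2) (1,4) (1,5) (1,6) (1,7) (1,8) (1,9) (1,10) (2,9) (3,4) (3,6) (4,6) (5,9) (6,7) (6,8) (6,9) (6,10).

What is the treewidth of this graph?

2

A width-2 tree decomposition is:
Bags: B1 = {1, 2, 9}  B2 = {1, 6, 9}  B3 = {1, 5, 9}  B4 = {1, 6, 8}  B5 = {1, 6, 10}  B6 = {1, 4, 6}  B7 = {3, 4, 6}  B8 = {1, 6, 7}
Tree: B1–B2, B1–B3, B2–B4, B2–B5, B5–B6, B6–B7, B4–B8
The largest bag has 3 vertices, giving width 2; this decomposition certifies tw(G) ≤ 2. On the other hand G contains the 3-clique {1, 2, 9}. A clique must lie in a single bag of any decomposition, so no decomposition can have width below 2. Therefore the treewidth is 2.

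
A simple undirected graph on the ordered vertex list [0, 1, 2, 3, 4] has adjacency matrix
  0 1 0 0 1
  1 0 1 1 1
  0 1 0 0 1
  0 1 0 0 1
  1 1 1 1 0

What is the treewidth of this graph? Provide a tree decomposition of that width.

Treewidth 2.
One such decomposition:
Bags: B1 = {0, 1, 4}  B2 = {1, 3, 4}  B3 = {1, 2, 4}
Tree: B1–B2, B1–B3

Each bag holds 3 vertices, so the decomposition has width 2, which upper-bounds the treewidth. On the other hand G contains the 3-clique {0, 1, 4}. A clique must lie in a single bag of any decomposition, so no decomposition can have width below 2. Combining the bounds, tw(G) = 2.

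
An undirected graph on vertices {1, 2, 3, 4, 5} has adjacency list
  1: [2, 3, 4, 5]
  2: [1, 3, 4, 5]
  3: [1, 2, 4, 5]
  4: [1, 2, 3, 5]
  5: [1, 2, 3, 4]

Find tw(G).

A width-4 tree decomposition is:
Bags: B1 = {1, 2, 3, 4, 5}
Tree: (single bag)
With just one bag of size 5, the width is 5 − 1 = 4, so tw(G) ≤ 4. On the other hand G contains the 5-clique {1, 2, 3, 4, 5}. A clique must lie in a single bag of any decomposition, so no decomposition can have width below 4. The upper and lower bounds meet at 4, so that is the treewidth.

4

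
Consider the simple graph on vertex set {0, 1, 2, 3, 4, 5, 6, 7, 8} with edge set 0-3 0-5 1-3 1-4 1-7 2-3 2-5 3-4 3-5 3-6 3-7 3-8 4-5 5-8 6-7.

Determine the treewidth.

A width-2 tree decomposition is:
Bags: B1 = {2, 3, 5}  B2 = {3, 4, 5}  B3 = {1, 3, 4}  B4 = {1, 3, 7}  B5 = {3, 5, 8}  B6 = {3, 6, 7}  B7 = {0, 3, 5}
Tree: B1–B2, B2–B3, B3–B4, B2–B5, B4–B6, B2–B7
The largest bag has 3 vertices, giving width 2; this decomposition certifies tw(G) ≤ 2. Conversely, {1, 3, 4} is a clique of size 3, and the vertices of any clique must share a bag in every tree decomposition; so some bag has ≥ 3 vertices and tw(G) ≥ 2. Combining the bounds, tw(G) = 2.

2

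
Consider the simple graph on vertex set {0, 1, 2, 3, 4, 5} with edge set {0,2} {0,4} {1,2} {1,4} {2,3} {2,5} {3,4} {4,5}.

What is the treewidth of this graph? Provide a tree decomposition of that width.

Every bag has size at most 3, so the width is 3 − 1 = 2 and tw(G) ≤ 2. For the lower bound, G contains the cycle 5–2–1–4–5, so G is not a forest; only forests have treewidth ≤ 1, hence tw(G) ≥ 2. Combining the bounds, tw(G) = 2.

Treewidth 2.
Bags: B1 = {2, 4, 5}  B2 = {1, 2, 4}  B3 = {0, 2, 4}  B4 = {2, 3, 4}
Tree: B1–B2, B2–B3, B3–B4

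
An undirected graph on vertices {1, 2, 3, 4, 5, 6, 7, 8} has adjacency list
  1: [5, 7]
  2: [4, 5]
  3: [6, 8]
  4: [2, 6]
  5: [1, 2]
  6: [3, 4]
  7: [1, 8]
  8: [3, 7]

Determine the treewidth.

A width-2 tree decomposition is:
Bags: B1 = {2, 4, 5}  B2 = {4, 5, 6}  B3 = {3, 5, 6}  B4 = {3, 5, 8}  B5 = {5, 7, 8}  B6 = {1, 5, 7}
Tree: B1–B2, B2–B3, B3–B4, B4–B5, B5–B6
Every bag has size at most 3, so the width is 3 − 1 = 2 and tw(G) ≤ 2. Since 5–2–4–6–3–8–7–1–5 is a cycle in G, G is not acyclic. Forests are exactly the graphs of treewidth ≤ 1, so tw(G) ≥ 2. Combining the bounds, tw(G) = 2.

2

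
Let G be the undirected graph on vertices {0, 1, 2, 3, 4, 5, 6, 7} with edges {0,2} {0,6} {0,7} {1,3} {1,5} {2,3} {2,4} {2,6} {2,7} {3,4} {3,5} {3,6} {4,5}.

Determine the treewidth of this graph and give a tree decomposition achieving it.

Treewidth 2.
Bags: B1 = {0, 2, 6}  B2 = {2, 3, 6}  B3 = {2, 3, 4}  B4 = {0, 2, 7}  B5 = {3, 4, 5}  B6 = {1, 3, 5}
Tree: B1–B2, B2–B3, B1–B4, B3–B5, B5–B6

Every bag has size at most 3, so the width is 3 − 1 = 2 and tw(G) ≤ 2. On the other hand G contains the 3-clique {1, 3, 5}. A clique must lie in a single bag of any decomposition, so no decomposition can have width below 2. Hence tw(G) = 2 exactly.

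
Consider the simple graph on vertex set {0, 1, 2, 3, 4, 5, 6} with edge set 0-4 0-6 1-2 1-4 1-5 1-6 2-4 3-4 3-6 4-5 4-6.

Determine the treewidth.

2

A width-2 tree decomposition is:
Bags: B1 = {1, 4, 6}  B2 = {1, 4, 5}  B3 = {1, 2, 4}  B4 = {3, 4, 6}  B5 = {0, 4, 6}
Tree: B1–B2, B1–B3, B1–B4, B1–B5
Every bag has size at most 3, so the width is 3 − 1 = 2 and tw(G) ≤ 2. Conversely, {0, 4, 6} is a clique of size 3, and the vertices of any clique must share a bag in every tree decomposition; so some bag has ≥ 3 vertices and tw(G) ≥ 2. Combining the bounds, tw(G) = 2.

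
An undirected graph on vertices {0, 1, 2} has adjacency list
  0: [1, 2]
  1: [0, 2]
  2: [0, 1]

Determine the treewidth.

A width-2 tree decomposition is:
Bags: B1 = {0, 1, 2}
Tree: (single bag)
A single bag containing all 3 vertices is trivially a valid decomposition of width 2. On the other hand G contains the 3-clique {0, 1, 2}. A clique must lie in a single bag of any decomposition, so no decomposition can have width below 2. Combining the bounds, tw(G) = 2.

2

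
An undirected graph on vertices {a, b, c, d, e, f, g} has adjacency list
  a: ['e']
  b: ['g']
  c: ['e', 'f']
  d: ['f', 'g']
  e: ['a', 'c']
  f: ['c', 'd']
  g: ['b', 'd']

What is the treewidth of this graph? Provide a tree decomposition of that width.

Treewidth 1.
Bags: B1 = {a, e}  B2 = {c, e}  B3 = {c, f}  B4 = {d, f}  B5 = {d, g}  B6 = {b, g}
Tree: B1–B2, B2–B3, B3–B4, B4–B5, B5–B6

The largest bag has 2 vertices, giving width 1; this decomposition certifies tw(G) ≤ 1. Any graph with an edge has treewidth ≥ 1, and G has the edge a–e. Therefore the treewidth is 1.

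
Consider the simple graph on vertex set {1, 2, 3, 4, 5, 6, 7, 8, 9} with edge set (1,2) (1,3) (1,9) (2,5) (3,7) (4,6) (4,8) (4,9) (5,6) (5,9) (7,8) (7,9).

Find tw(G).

3

A width-3 tree decomposition is:
Bags: B1 = {1, 3, 7, 8}  B2 = {1, 7, 8, 9}  B3 = {1, 4, 8, 9}  B4 = {1, 2, 4, 9}  B5 = {2, 4, 5, 9}  B6 = {2, 4, 5, 6}
Tree: B1–B2, B2–B3, B3–B4, B4–B5, B5–B6
Each bag holds 4 vertices, so the decomposition has width 3, which upper-bounds the treewidth. For the lower bound: the 4 vertex sets {3,7,8}, {1}, {9}, {2,4,5,6} are disjoint, each induces a connected subgraph, and every pair is joined by at least one edge of G. Contracting each set to a single vertex therefore yields K_{4} as a minor, and since treewidth is minor-monotone, tw(G) ≥ tw(K_{4}) = 3. The upper and lower bounds meet at 3, so that is the treewidth.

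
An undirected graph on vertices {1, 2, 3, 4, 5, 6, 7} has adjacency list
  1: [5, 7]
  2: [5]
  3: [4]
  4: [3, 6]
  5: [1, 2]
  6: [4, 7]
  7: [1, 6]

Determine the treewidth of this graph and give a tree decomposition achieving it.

Treewidth 1.
One optimal decomposition is:
Bags: B1 = {3, 4}  B2 = {4, 6}  B3 = {6, 7}  B4 = {1, 7}  B5 = {1, 5}  B6 = {2, 5}
Tree: B1–B2, B2–B3, B3–B4, B4–B5, B5–B6

Every bag has size at most 2, so the width is 2 − 1 = 1 and tw(G) ≤ 1. Any graph with an edge has treewidth ≥ 1, and G has the edge 3–4. Hence tw(G) = 1 exactly.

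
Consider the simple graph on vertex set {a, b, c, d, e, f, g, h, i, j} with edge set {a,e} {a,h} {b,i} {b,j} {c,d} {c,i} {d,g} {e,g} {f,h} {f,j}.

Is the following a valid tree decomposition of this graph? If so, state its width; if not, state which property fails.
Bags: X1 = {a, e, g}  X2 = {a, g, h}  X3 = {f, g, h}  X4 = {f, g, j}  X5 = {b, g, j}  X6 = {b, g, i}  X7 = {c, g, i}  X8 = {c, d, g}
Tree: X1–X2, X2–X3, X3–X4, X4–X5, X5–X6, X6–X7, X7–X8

Every vertex of G appears in some bag (union = {a, b, c, d, e, f, g, h, i, j}); every edge is covered by a bag; and for each vertex v the set of bags containing v is connected in the bag tree. The decomposition is therefore valid. The largest bag has 3 vertices, so the width is 2.

Yes; width 2.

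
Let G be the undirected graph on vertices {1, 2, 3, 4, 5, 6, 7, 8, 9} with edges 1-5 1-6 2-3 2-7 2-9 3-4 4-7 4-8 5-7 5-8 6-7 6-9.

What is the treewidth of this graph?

3

A width-3 tree decomposition is:
Bags: B1 = {2, 3, 4, 9}  B2 = {2, 4, 7, 9}  B3 = {4, 6, 7, 9}  B4 = {4, 6, 7, 8}  B5 = {5, 6, 7, 8}  B6 = {1, 5, 6, 8}
Tree: B1–B2, B2–B3, B3–B4, B4–B5, B5–B6
Each bag holds 4 vertices, so the decomposition has width 3, which upper-bounds the treewidth. For the lower bound: the 4 vertex sets {2,3,9}, {4}, {7}, {1,5,6,8} are disjoint, each induces a connected subgraph, and every pair is joined by at least one edge of G. Contracting each set to a single vertex therefore yields K_{4} as a minor, and since treewidth is minor-monotone, tw(G) ≥ tw(K_{4}) = 3. Therefore the treewidth is 3.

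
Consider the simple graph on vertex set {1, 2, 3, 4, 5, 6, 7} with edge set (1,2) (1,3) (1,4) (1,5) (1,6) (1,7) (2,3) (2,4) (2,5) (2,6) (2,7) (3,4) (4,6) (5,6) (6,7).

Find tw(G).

3

A width-3 tree decomposition is:
Bags: B1 = {1, 2, 4, 6}  B2 = {1, 2, 6, 7}  B3 = {1, 2, 5, 6}  B4 = {1, 2, 3, 4}
Tree: B1–B2, B1–B3, B1–B4
The largest bag has 4 vertices, giving width 3; this decomposition certifies tw(G) ≤ 3. Conversely, {1, 2, 3, 4} is a clique of size 4, and the vertices of any clique must share a bag in every tree decomposition; so some bag has ≥ 4 vertices and tw(G) ≥ 3. Hence tw(G) = 3 exactly.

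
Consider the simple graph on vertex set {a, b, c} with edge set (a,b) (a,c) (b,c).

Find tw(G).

2

A width-2 tree decomposition is:
Bags: B1 = {a, b, c}
Tree: (single bag)
With just one bag of size 3, the width is 3 − 1 = 2, so tw(G) ≤ 2. Conversely, {a, b, c} is a clique of size 3, and the vertices of any clique must share a bag in every tree decomposition; so some bag has ≥ 3 vertices and tw(G) ≥ 2. Combining the bounds, tw(G) = 2.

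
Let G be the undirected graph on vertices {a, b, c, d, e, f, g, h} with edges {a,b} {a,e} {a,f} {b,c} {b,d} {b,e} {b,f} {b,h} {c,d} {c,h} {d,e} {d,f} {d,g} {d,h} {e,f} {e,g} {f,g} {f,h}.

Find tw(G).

3

A width-3 tree decomposition is:
Bags: B1 = {b, d, e, f}  B2 = {b, d, f, h}  B3 = {d, e, f, g}  B4 = {a, b, e, f}  B5 = {b, c, d, h}
Tree: B1–B2, B1–B3, B1–B4, B2–B5
Each bag holds 4 vertices, so the decomposition has width 3, which upper-bounds the treewidth. For the lower bound, the 4 vertices {b, c, d, h} are pairwise adjacent, and any tree decomposition puts a clique entirely inside one bag — forcing width ≥ 3. The upper and lower bounds meet at 3, so that is the treewidth.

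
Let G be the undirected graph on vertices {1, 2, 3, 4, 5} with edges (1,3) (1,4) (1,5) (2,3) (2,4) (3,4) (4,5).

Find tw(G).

2

A width-2 tree decomposition is:
Bags: B1 = {1, 4, 5}  B2 = {1, 3, 4}  B3 = {2, 3, 4}
Tree: B1–B2, B2–B3
The largest bag has 3 vertices, giving width 2; this decomposition certifies tw(G) ≤ 2. On the other hand G contains the 3-clique {1, 3, 4}. A clique must lie in a single bag of any decomposition, so no decomposition can have width below 2. Therefore the treewidth is 2.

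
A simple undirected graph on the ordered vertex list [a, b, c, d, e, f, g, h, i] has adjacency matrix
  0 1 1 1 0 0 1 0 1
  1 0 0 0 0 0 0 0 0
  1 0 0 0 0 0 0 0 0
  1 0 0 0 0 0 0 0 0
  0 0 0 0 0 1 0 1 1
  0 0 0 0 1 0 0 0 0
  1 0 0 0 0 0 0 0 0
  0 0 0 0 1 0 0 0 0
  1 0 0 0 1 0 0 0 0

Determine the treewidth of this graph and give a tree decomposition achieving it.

Every bag has size at most 2, so the width is 2 − 1 = 1 and tw(G) ≤ 1. Since G has at least one edge (e.g. e–h), it is not an edgeless graph, so tw(G) ≥ 1. Therefore the treewidth is 1.

Treewidth 1.
One such decomposition:
Bags: B1 = {e, h}  B2 = {e, i}  B3 = {a, i}  B4 = {a, d}  B5 = {e, f}  B6 = {a, b}  B7 = {a, c}  B8 = {a, g}
Tree: B1–B2, B2–B3, B3–B4, B2–B5, B4–B6, B6–B7, B4–B8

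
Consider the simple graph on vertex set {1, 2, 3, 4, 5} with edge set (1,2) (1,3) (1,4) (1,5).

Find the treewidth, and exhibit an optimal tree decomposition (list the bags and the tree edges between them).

Every bag has size at most 2, so the width is 2 − 1 = 1 and tw(G) ≤ 1. G has an edge, so its treewidth is at least 1. Hence tw(G) = 1 exactly.

Treewidth 1.
One optimal decomposition is:
Bags: B1 = {1, 2}  B2 = {1, 5}  B3 = {1, 3}  B4 = {1, 4}
Tree: B1–B2, B1–B3, B3–B4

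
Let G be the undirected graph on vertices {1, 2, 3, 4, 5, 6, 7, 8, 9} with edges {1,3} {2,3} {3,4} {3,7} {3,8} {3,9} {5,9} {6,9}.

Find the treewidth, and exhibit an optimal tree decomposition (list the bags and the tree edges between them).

Every bag has size at most 2, so the width is 2 − 1 = 1 and tw(G) ≤ 1. Since G has at least one edge (e.g. 3–4), it is not an edgeless graph, so tw(G) ≥ 1. Therefore the treewidth is 1.

Treewidth 1.
One such decomposition:
Bags: B1 = {3, 4}  B2 = {3, 9}  B3 = {1, 3}  B4 = {6, 9}  B5 = {3, 7}  B6 = {5, 9}  B7 = {3, 8}  B8 = {2, 3}
Tree: B1–B2, B1–B3, B2–B4, B2–B5, B4–B6, B5–B7, B5–B8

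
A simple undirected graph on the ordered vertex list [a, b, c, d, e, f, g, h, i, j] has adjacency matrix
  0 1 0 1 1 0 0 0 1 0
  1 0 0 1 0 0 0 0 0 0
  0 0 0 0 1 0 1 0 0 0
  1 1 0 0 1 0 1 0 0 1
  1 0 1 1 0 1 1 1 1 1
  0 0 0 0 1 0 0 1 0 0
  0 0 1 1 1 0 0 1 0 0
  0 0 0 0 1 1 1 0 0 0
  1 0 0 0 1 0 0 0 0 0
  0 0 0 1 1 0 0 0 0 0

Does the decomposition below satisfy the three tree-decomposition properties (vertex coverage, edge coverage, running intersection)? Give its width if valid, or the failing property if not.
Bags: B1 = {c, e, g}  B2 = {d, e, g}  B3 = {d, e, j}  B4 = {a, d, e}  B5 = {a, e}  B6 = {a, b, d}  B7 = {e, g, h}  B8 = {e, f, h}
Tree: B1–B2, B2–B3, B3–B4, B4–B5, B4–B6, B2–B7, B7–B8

No — vertex i appears in no bag.

A tree decomposition must satisfy three properties: every vertex lies in some bag; for every edge, both endpoints lie together in some bag; and for every vertex, the bags containing it form a connected subtree. Here vertex i appears in no bag, so the decomposition is invalid.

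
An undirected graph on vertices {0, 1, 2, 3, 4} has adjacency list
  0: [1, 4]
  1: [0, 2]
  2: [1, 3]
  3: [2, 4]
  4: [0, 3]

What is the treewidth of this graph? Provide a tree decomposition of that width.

Treewidth 2.
One such decomposition:
Bags: B1 = {0, 1, 4}  B2 = {1, 2, 4}  B3 = {2, 3, 4}
Tree: B1–B2, B2–B3

The largest bag has 3 vertices, giving width 2; this decomposition certifies tw(G) ≤ 2. Since 4–0–1–2–3–4 is a cycle in G, G is not acyclic. Forests are exactly the graphs of treewidth ≤ 1, so tw(G) ≥ 2. Hence tw(G) = 2 exactly.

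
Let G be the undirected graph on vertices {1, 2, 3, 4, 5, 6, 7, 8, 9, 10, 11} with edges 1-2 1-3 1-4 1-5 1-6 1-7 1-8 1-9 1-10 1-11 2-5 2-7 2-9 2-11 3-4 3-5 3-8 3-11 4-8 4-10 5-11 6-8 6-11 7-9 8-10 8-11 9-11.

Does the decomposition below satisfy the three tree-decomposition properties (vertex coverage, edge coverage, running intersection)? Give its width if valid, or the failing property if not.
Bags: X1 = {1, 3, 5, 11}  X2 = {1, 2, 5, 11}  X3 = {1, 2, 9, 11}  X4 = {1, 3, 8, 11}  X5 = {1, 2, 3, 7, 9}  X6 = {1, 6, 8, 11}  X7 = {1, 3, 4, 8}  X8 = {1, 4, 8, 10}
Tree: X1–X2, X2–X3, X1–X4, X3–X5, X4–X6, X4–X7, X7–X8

A tree decomposition must satisfy three properties: every vertex lies in some bag; for every edge, both endpoints lie together in some bag; and for every vertex, the bags containing it form a connected subtree. Here bags containing vertex 3 are not connected in the tree, so the decomposition is invalid.

No — bags containing vertex 3 are not connected in the tree.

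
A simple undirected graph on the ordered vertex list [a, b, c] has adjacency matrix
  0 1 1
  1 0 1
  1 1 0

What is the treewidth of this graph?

2

A width-2 tree decomposition is:
Bags: B1 = {a, b, c}
Tree: (single bag)
A single bag containing all 3 vertices is trivially a valid decomposition of width 2. For the lower bound, the 3 vertices {a, b, c} are pairwise adjacent, and any tree decomposition puts a clique entirely inside one bag — forcing width ≥ 2. Hence tw(G) = 2 exactly.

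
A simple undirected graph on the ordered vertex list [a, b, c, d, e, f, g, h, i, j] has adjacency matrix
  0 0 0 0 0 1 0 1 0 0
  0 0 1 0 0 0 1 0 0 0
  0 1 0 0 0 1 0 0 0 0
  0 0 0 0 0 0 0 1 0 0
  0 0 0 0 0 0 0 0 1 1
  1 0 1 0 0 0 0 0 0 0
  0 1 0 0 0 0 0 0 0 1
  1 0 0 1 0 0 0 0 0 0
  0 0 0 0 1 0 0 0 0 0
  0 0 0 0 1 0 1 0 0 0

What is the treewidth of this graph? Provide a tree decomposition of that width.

Every bag has size at most 2, so the width is 2 − 1 = 1 and tw(G) ≤ 1. Any graph with an edge has treewidth ≥ 1, and G has the edge d–h. Hence tw(G) = 1 exactly.

Treewidth 1.
One such decomposition:
Bags: B1 = {d, h}  B2 = {a, h}  B3 = {a, f}  B4 = {c, f}  B5 = {b, c}  B6 = {b, g}  B7 = {g, j}  B8 = {e, j}  B9 = {e, i}
Tree: B1–B2, B2–B3, B3–B4, B4–B5, B5–B6, B6–B7, B7–B8, B8–B9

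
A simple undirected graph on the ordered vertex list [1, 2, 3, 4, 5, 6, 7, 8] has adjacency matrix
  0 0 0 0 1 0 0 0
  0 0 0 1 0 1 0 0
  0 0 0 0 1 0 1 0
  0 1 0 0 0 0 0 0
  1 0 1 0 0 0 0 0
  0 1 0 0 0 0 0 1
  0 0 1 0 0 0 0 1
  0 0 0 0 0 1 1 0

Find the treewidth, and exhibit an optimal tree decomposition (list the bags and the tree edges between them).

Every bag has size at most 2, so the width is 2 − 1 = 1 and tw(G) ≤ 1. G has an edge, so its treewidth is at least 1. Combining the bounds, tw(G) = 1.

Treewidth 1.
Bags: B1 = {1, 5}  B2 = {3, 5}  B3 = {3, 7}  B4 = {7, 8}  B5 = {6, 8}  B6 = {2, 6}  B7 = {2, 4}
Tree: B1–B2, B2–B3, B3–B4, B4–B5, B5–B6, B6–B7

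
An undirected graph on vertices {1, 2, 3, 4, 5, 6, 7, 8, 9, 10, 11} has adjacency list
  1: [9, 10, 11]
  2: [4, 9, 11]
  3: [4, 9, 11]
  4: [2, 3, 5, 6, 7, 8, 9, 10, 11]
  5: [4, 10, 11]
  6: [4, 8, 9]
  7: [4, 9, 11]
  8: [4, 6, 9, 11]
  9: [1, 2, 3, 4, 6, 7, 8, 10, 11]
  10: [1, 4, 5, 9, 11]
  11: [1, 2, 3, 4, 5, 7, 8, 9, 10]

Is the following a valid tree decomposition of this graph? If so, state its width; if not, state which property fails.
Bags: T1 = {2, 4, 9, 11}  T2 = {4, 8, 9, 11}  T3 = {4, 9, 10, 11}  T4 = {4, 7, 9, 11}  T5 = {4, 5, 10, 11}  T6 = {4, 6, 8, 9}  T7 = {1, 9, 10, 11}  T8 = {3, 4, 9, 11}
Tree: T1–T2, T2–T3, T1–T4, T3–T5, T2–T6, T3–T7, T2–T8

Checking the three conditions: (i) the bags cover all of {1, 2, 3, 4, 5, 6, 7, 8, 9, 10, 11}; (ii) for each edge, some bag contains both endpoints; (iii) the bags containing any fixed vertex form a subtree. All hold, so the decomposition is valid with width 4 − 1 = 3.

Yes; width 3.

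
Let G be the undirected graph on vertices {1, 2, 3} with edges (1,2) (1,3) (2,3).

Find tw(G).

A width-2 tree decomposition is:
Bags: B1 = {1, 2, 3}
Tree: (single bag)
A single bag containing all 3 vertices is trivially a valid decomposition of width 2. On the other hand G contains the 3-clique {1, 2, 3}. A clique must lie in a single bag of any decomposition, so no decomposition can have width below 2. Hence tw(G) = 2 exactly.

2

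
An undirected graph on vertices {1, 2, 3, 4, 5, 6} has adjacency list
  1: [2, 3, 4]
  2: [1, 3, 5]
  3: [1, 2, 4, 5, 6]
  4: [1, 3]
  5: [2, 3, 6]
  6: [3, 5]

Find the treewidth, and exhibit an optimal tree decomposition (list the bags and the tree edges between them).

Each bag holds 3 vertices, so the decomposition has width 2, which upper-bounds the treewidth. Conversely, {1, 2, 3} is a clique of size 3, and the vertices of any clique must share a bag in every tree decomposition; so some bag has ≥ 3 vertices and tw(G) ≥ 2. Hence tw(G) = 2 exactly.

Treewidth 2.
One such decomposition:
Bags: B1 = {1, 3, 4}  B2 = {1, 2, 3}  B3 = {2, 3, 5}  B4 = {3, 5, 6}
Tree: B1–B2, B2–B3, B3–B4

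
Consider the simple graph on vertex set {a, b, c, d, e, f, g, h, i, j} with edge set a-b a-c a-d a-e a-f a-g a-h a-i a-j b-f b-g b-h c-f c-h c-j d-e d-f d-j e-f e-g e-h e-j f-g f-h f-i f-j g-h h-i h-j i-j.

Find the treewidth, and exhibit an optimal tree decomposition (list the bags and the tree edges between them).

Every bag has size at most 5, so the width is 5 − 1 = 4 and tw(G) ≤ 4. Conversely, {a, d, e, f, j} is a clique of size 5, and the vertices of any clique must share a bag in every tree decomposition; so some bag has ≥ 5 vertices and tw(G) ≥ 4. The upper and lower bounds meet at 4, so that is the treewidth.

Treewidth 4.
One optimal decomposition is:
Bags: B1 = {a, d, e, f, j}  B2 = {a, e, f, h, j}  B3 = {a, f, h, i, j}  B4 = {a, e, f, g, h}  B5 = {a, c, f, h, j}  B6 = {a, b, f, g, h}
Tree: B1–B2, B2–B3, B2–B4, B2–B5, B4–B6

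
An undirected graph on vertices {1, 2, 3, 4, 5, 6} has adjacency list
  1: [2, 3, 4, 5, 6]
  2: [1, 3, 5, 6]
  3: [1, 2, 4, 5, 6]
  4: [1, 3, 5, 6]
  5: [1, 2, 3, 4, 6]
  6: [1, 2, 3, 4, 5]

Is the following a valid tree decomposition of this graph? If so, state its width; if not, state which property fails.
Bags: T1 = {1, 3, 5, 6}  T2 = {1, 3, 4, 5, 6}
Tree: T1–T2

No — vertex 2 appears in no bag.

A tree decomposition must satisfy three properties: every vertex lies in some bag; for every edge, both endpoints lie together in some bag; and for every vertex, the bags containing it form a connected subtree. Here vertex 2 appears in no bag, so the decomposition is invalid.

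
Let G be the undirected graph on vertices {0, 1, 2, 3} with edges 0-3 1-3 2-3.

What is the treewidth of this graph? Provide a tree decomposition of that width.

Treewidth 1.
One optimal decomposition is:
Bags: B1 = {0, 3}  B2 = {1, 3}  B3 = {2, 3}
Tree: B1–B2, B1–B3

Every bag has size at most 2, so the width is 2 − 1 = 1 and tw(G) ≤ 1. Any graph with an edge has treewidth ≥ 1, and G has the edge 3–0. Hence tw(G) = 1 exactly.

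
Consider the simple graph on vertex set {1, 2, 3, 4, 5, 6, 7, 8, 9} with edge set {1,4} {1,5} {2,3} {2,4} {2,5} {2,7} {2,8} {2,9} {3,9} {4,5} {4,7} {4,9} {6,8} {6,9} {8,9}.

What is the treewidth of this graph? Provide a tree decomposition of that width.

Treewidth 2.
One optimal decomposition is:
Bags: B1 = {2, 8, 9}  B2 = {6, 8, 9}  B3 = {2, 4, 9}  B4 = {2, 3, 9}  B5 = {2, 4, 5}  B6 = {1, 4, 5}  B7 = {2, 4, 7}
Tree: B1–B2, B1–B3, B3–B4, B3–B5, B5–B6, B5–B7

Each bag holds 3 vertices, so the decomposition has width 2, which upper-bounds the treewidth. Conversely, {1, 4, 5} is a clique of size 3, and the vertices of any clique must share a bag in every tree decomposition; so some bag has ≥ 3 vertices and tw(G) ≥ 2. Combining the bounds, tw(G) = 2.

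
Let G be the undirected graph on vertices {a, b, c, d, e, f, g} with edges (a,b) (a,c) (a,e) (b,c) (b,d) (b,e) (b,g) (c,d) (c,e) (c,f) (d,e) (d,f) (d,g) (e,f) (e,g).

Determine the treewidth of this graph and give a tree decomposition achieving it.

Treewidth 3.
Bags: B1 = {b, d, e, g}  B2 = {b, c, d, e}  B3 = {a, b, c, e}  B4 = {c, d, e, f}
Tree: B1–B2, B2–B3, B2–B4

Each bag holds 4 vertices, so the decomposition has width 3, which upper-bounds the treewidth. For the lower bound, the 4 vertices {b, d, e, g} are pairwise adjacent, and any tree decomposition puts a clique entirely inside one bag — forcing width ≥ 3. Therefore the treewidth is 3.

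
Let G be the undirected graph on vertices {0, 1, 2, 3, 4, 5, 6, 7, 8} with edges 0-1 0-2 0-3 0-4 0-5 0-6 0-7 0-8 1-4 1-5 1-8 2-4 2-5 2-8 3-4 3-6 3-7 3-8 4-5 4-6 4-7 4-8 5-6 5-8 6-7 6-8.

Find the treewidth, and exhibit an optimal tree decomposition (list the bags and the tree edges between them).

Treewidth 4.
Bags: B1 = {0, 4, 5, 6, 8}  B2 = {0, 1, 4, 5, 8}  B3 = {0, 3, 4, 6, 8}  B4 = {0, 2, 4, 5, 8}  B5 = {0, 3, 4, 6, 7}
Tree: B1–B2, B1–B3, B1–B4, B3–B5

Each bag holds 5 vertices, so the decomposition has width 4, which upper-bounds the treewidth. Conversely, {0, 3, 4, 6, 8} is a clique of size 5, and the vertices of any clique must share a bag in every tree decomposition; so some bag has ≥ 5 vertices and tw(G) ≥ 4. Therefore the treewidth is 4.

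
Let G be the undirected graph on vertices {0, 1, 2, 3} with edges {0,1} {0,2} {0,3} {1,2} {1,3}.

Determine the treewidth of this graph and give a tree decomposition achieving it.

Treewidth 2.
One such decomposition:
Bags: B1 = {0, 1, 3}  B2 = {0, 1, 2}
Tree: B1–B2

The largest bag has 3 vertices, giving width 2; this decomposition certifies tw(G) ≤ 2. For the lower bound, the 3 vertices {0, 1, 2} are pairwise adjacent, and any tree decomposition puts a clique entirely inside one bag — forcing width ≥ 2. Combining the bounds, tw(G) = 2.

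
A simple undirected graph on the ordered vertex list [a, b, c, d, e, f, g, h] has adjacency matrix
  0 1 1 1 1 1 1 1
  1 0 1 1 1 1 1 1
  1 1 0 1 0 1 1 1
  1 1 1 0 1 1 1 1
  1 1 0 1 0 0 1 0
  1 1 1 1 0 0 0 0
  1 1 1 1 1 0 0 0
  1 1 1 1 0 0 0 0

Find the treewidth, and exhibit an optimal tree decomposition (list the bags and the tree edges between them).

Treewidth 4.
Bags: B1 = {a, b, c, d, h}  B2 = {a, b, c, d, f}  B3 = {a, b, c, d, g}  B4 = {a, b, d, e, g}
Tree: B1–B2, B2–B3, B3–B4

Each bag holds 5 vertices, so the decomposition has width 4, which upper-bounds the treewidth. On the other hand G contains the 5-clique {a, b, d, e, g}. A clique must lie in a single bag of any decomposition, so no decomposition can have width below 4. Combining the bounds, tw(G) = 4.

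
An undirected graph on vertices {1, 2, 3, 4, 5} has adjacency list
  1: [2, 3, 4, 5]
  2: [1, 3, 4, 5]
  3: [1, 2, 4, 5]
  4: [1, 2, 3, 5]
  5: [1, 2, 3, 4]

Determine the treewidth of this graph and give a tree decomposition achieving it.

With just one bag of size 5, the width is 5 − 1 = 4, so tw(G) ≤ 4. On the other hand G contains the 5-clique {1, 2, 3, 4, 5}. A clique must lie in a single bag of any decomposition, so no decomposition can have width below 4. Hence tw(G) = 4 exactly.

Treewidth 4.
One optimal decomposition is:
Bags: B1 = {1, 2, 3, 4, 5}
Tree: (single bag)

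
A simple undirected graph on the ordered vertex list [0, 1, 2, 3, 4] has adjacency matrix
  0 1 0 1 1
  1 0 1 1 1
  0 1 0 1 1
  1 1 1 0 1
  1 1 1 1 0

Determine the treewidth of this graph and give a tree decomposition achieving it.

Treewidth 3.
One optimal decomposition is:
Bags: B1 = {0, 1, 3, 4}  B2 = {1, 2, 3, 4}
Tree: B1–B2

The largest bag has 4 vertices, giving width 3; this decomposition certifies tw(G) ≤ 3. On the other hand G contains the 4-clique {0, 1, 3, 4}. A clique must lie in a single bag of any decomposition, so no decomposition can have width below 3. Therefore the treewidth is 3.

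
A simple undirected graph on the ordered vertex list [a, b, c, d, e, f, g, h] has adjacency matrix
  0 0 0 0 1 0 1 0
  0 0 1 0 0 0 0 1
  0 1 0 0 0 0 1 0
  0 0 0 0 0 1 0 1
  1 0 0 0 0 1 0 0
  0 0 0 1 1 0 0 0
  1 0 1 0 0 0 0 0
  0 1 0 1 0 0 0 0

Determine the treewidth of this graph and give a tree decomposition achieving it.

The largest bag has 3 vertices, giving width 2; this decomposition certifies tw(G) ≤ 2. For the lower bound, G contains the cycle h–b–c–g–a–e–f–d–h, so G is not a forest; only forests have treewidth ≤ 1, hence tw(G) ≥ 2. The upper and lower bounds meet at 2, so that is the treewidth.

Treewidth 2.
One optimal decomposition is:
Bags: B1 = {b, c, h}  B2 = {c, g, h}  B3 = {a, g, h}  B4 = {a, e, h}  B5 = {e, f, h}  B6 = {d, f, h}
Tree: B1–B2, B2–B3, B3–B4, B4–B5, B5–B6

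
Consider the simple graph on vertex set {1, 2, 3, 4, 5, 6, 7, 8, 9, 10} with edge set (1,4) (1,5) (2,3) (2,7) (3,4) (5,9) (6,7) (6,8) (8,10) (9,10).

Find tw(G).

A width-2 tree decomposition is:
Bags: B1 = {2, 6, 7}  B2 = {2, 6, 8}  B3 = {2, 8, 10}  B4 = {2, 9, 10}  B5 = {2, 5, 9}  B6 = {1, 2, 5}  B7 = {1, 2, 4}  B8 = {2, 3, 4}
Tree: B1–B2, B2–B3, B3–B4, B4–B5, B5–B6, B6–B7, B7–B8
Every bag has size at most 3, so the width is 3 − 1 = 2 and tw(G) ≤ 2. The edges 2–7–6–8–10–9–5–1–4–3–2 form a cycle, so G is not a tree and its treewidth is at least 2. The upper and lower bounds meet at 2, so that is the treewidth.

2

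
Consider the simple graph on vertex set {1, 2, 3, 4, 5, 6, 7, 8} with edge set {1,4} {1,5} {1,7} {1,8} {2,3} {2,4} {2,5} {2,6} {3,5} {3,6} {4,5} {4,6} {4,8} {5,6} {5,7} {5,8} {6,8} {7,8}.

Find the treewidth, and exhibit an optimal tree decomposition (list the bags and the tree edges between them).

Treewidth 3.
One optimal decomposition is:
Bags: B1 = {2, 4, 5, 6}  B2 = {4, 5, 6, 8}  B3 = {1, 4, 5, 8}  B4 = {2, 3, 5, 6}  B5 = {1, 5, 7, 8}
Tree: B1–B2, B2–B3, B1–B4, B3–B5

Each bag holds 4 vertices, so the decomposition has width 3, which upper-bounds the treewidth. Conversely, {2, 3, 5, 6} is a clique of size 4, and the vertices of any clique must share a bag in every tree decomposition; so some bag has ≥ 4 vertices and tw(G) ≥ 3. The upper and lower bounds meet at 3, so that is the treewidth.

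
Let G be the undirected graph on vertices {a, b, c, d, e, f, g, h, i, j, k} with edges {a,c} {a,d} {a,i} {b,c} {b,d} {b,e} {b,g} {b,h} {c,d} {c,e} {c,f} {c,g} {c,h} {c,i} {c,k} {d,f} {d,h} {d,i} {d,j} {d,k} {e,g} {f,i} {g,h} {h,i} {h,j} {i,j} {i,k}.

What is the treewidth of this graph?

3

A width-3 tree decomposition is:
Bags: B1 = {c, d, h, i}  B2 = {b, c, d, h}  B3 = {d, h, i, j}  B4 = {c, d, f, i}  B5 = {b, c, g, h}  B6 = {c, d, i, k}  B7 = {a, c, d, i}  B8 = {b, c, e, g}
Tree: B1–B2, B1–B3, B1–B4, B2–B5, B4–B6, B1–B7, B5–B8
Every bag has size at most 4, so the width is 4 − 1 = 3 and tw(G) ≤ 3. On the other hand G contains the 4-clique {d, h, i, j}. A clique must lie in a single bag of any decomposition, so no decomposition can have width below 3. The upper and lower bounds meet at 3, so that is the treewidth.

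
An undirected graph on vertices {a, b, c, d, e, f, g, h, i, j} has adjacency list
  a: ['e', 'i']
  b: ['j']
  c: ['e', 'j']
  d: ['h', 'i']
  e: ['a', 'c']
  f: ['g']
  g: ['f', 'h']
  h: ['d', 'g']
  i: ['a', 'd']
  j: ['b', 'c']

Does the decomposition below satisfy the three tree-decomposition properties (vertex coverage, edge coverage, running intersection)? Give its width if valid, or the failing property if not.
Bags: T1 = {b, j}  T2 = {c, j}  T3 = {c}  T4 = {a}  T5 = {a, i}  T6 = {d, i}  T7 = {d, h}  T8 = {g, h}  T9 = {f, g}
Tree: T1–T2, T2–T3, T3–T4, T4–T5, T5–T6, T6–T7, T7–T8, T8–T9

A tree decomposition must satisfy three properties: every vertex lies in some bag; for every edge, both endpoints lie together in some bag; and for every vertex, the bags containing it form a connected subtree. Here vertex e appears in no bag, so the decomposition is invalid.

No — vertex e appears in no bag.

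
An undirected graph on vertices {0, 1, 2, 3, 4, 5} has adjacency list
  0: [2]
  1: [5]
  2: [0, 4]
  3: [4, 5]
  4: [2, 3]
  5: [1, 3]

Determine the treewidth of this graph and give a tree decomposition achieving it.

The largest bag has 2 vertices, giving width 1; this decomposition certifies tw(G) ≤ 1. Any graph with an edge has treewidth ≥ 1, and G has the edge 0–2. Hence tw(G) = 1 exactly.

Treewidth 1.
Bags: B1 = {0, 2}  B2 = {2, 4}  B3 = {3, 4}  B4 = {3, 5}  B5 = {1, 5}
Tree: B1–B2, B2–B3, B3–B4, B4–B5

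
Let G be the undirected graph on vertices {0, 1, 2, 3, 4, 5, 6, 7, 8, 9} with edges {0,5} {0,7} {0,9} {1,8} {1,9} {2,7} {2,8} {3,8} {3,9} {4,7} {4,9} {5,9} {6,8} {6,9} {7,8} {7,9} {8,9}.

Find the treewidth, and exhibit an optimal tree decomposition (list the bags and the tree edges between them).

Treewidth 2.
Bags: B1 = {7, 8, 9}  B2 = {2, 7, 8}  B3 = {3, 8, 9}  B4 = {0, 7, 9}  B5 = {6, 8, 9}  B6 = {1, 8, 9}  B7 = {0, 5, 9}  B8 = {4, 7, 9}
Tree: B1–B2, B1–B3, B1–B4, B1–B5, B3–B6, B4–B7, B4–B8

Every bag has size at most 3, so the width is 3 − 1 = 2 and tw(G) ≤ 2. On the other hand G contains the 3-clique {0, 5, 9}. A clique must lie in a single bag of any decomposition, so no decomposition can have width below 2. Hence tw(G) = 2 exactly.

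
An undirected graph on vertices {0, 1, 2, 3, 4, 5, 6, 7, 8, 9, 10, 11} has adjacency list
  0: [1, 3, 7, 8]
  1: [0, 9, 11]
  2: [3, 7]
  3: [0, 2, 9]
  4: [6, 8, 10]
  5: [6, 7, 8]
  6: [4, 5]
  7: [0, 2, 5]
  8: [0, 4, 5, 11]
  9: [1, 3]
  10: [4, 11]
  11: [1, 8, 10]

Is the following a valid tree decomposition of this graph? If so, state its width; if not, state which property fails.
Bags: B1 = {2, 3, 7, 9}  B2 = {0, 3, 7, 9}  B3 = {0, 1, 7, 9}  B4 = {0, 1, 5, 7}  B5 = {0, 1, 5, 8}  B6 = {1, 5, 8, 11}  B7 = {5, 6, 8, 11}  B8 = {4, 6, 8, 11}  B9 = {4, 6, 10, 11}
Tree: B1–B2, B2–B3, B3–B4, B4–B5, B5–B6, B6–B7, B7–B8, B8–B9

Yes; width 3.

Every vertex of G appears in some bag (union = {0, 1, 2, 3, 4, 5, 6, 7, 8, 9, 10, 11}); every edge is covered by a bag; and for each vertex v the set of bags containing v is connected in the bag tree. The decomposition is therefore valid. The largest bag has 4 vertices, so the width is 3.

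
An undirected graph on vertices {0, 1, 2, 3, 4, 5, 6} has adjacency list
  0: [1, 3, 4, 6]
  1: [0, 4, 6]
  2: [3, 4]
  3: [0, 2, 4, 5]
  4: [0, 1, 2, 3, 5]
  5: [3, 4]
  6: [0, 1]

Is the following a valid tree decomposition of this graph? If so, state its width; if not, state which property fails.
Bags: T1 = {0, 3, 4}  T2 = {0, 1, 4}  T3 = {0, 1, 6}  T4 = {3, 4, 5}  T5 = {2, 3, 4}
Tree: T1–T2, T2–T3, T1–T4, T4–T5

Checking the three conditions: (i) the bags cover all of {0, 1, 2, 3, 4, 5, 6}; (ii) for each edge, some bag contains both endpoints; (iii) the bags containing any fixed vertex form a subtree. All hold, so the decomposition is valid with width 3 − 1 = 2.

Yes; width 2.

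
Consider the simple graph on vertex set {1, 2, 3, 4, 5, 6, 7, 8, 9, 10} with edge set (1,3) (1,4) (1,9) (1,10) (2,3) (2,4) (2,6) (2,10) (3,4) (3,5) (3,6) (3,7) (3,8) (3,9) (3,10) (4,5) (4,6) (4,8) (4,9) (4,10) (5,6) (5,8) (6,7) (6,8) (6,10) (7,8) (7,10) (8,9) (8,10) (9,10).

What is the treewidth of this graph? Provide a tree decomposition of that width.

Every bag has size at most 5, so the width is 5 − 1 = 4 and tw(G) ≤ 4. For the lower bound, the 5 vertices {1, 3, 4, 9, 10} are pairwise adjacent, and any tree decomposition puts a clique entirely inside one bag — forcing width ≥ 4. Hence tw(G) = 4 exactly.

Treewidth 4.
Bags: B1 = {3, 4, 6, 8, 10}  B2 = {3, 4, 8, 9, 10}  B3 = {1, 3, 4, 9, 10}  B4 = {3, 6, 7, 8, 10}  B5 = {3, 4, 5, 6, 8}  B6 = {2, 3, 4, 6, 10}
Tree: B1–B2, B2–B3, B1–B4, B1–B5, B1–B6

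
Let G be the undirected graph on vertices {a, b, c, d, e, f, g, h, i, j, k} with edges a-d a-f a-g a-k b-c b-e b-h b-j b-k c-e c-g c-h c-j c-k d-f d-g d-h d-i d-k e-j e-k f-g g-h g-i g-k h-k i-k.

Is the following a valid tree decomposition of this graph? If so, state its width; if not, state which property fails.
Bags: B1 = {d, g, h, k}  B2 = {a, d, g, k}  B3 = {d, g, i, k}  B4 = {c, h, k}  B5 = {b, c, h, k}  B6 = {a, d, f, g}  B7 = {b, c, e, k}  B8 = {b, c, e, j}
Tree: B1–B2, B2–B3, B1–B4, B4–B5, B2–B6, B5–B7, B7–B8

A tree decomposition must satisfy three properties: every vertex lies in some bag; for every edge, both endpoints lie together in some bag; and for every vertex, the bags containing it form a connected subtree. Here edge (g,c) lies in no bag, so the decomposition is invalid.

No — edge (g,c) lies in no bag.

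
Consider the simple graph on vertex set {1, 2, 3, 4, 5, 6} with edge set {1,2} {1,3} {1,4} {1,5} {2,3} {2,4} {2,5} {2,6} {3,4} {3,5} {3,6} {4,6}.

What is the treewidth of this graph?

A width-3 tree decomposition is:
Bags: B1 = {1, 2, 3, 4}  B2 = {2, 3, 4, 6}  B3 = {1, 2, 3, 5}
Tree: B1–B2, B1–B3
The largest bag has 4 vertices, giving width 3; this decomposition certifies tw(G) ≤ 3. Conversely, {1, 2, 3, 4} is a clique of size 4, and the vertices of any clique must share a bag in every tree decomposition; so some bag has ≥ 4 vertices and tw(G) ≥ 3. Combining the bounds, tw(G) = 3.

3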